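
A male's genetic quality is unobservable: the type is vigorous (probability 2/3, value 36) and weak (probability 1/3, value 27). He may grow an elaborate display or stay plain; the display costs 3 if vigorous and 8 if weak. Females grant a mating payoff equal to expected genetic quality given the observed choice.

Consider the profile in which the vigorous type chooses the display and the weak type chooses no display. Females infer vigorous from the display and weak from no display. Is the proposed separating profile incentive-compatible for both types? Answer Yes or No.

No

Under these beliefs, the display earns mating payoff 36 and no display earns mating payoff 27.
vigorous: the display nets 36 − 3 = 33; no display nets 27. vigorous prefers the display.
weak: the display nets 36 − 8 = 28; no display nets 27. weak would deviate to the display.
weak has a profitable deviation, so the profile is not an equilibrium.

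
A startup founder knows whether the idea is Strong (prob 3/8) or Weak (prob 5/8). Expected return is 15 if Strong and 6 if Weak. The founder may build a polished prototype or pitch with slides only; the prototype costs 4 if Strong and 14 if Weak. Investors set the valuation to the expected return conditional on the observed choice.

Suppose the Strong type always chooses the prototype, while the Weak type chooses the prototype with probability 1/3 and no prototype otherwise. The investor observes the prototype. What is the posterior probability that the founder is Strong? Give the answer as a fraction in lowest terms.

9/14

P(the prototype) = (3/8)·1 + (5/8)·(1/3) = 7/12.
By Bayes' rule, P(Strong | the prototype) = (3/8) / (7/12) = 9/14.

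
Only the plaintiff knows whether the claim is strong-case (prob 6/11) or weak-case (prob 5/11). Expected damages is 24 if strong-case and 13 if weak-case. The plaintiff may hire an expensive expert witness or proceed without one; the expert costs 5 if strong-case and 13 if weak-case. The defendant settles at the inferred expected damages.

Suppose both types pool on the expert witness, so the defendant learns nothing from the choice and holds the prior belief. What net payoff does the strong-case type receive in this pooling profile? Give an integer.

14

Pooled settlement = 6/11·24 + 5/11·13 = 19.
strong-case pays cost 5 for the expert witness, so net payoff = 19 − 5 = 14.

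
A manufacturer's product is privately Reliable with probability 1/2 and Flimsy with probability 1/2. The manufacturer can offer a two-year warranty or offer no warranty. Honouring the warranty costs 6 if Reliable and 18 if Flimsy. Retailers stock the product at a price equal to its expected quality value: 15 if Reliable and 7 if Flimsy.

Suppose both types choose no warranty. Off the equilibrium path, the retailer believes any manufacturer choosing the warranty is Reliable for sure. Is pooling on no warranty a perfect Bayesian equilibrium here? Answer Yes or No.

Yes

On path, the retailer holds the prior and pays 1/2·15 + 1/2·7 = 11. Off path (the warranty), believing Reliable, it pays 15.
Reliable: no warranty nets 11; the warranty nets 15 − 6 = 9. Reliable stays.
Flimsy: no warranty nets 11; the warranty nets 15 − 18 = -3. Flimsy stays.
No type deviates, so pooling is sustained.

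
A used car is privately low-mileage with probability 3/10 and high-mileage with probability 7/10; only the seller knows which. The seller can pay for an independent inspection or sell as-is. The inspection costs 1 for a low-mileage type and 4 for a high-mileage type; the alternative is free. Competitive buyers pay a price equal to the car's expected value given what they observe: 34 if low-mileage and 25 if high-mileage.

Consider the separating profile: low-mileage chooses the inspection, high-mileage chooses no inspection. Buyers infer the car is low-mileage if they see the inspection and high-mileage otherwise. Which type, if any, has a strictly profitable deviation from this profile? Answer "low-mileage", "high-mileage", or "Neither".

The inspection pays 34; no inspection pays 25.
low-mileage: assigned the inspection, nets 34 − 1 = 33; deviating to no inspection nets 25.
high-mileage: assigned no inspection, nets 25; deviating to the inspection nets 34 − 4 = 30.
The high-mileage type gains 5 by deviating.

high-mileage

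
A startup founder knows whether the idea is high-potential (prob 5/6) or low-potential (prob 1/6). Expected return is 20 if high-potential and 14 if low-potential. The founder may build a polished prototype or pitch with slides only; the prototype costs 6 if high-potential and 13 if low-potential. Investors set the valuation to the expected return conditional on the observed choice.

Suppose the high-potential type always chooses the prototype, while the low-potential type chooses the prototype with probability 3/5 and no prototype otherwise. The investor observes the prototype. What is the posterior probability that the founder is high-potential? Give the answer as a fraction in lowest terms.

P(the prototype) = (5/6)·1 + (1/6)·(3/5) = 14/15.
By Bayes' rule, P(high-potential | the prototype) = (5/6) / (14/15) = 25/28.

25/28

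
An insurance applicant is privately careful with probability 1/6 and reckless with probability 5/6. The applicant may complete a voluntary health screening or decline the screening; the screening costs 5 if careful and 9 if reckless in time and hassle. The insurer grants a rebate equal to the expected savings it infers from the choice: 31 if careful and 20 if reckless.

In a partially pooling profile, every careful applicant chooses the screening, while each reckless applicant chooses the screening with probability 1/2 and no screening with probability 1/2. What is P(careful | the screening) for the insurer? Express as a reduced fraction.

2/7

P(the screening) = (1/6)·1 + (5/6)·(1/2) = 7/12.
By Bayes' rule, P(careful | the screening) = (1/6) / (7/12) = 2/7.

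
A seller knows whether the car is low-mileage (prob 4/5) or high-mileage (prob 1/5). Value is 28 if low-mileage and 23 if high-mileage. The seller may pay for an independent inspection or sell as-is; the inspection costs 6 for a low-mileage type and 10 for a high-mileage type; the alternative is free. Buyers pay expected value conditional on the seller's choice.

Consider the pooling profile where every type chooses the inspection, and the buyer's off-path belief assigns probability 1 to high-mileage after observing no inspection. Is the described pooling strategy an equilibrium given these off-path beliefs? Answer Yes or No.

No

On path, the buyer holds the prior and pays 4/5·28 + 1/5·23 = 27. Off path (no inspection), believing high-mileage, it pays 23.
low-mileage: the inspection nets 27 − 6 = 21; no inspection nets 23. low-mileage would deviate.
high-mileage: the inspection nets 27 − 10 = 17; no inspection nets 23. high-mileage would deviate.
A type deviates, so pooling fails.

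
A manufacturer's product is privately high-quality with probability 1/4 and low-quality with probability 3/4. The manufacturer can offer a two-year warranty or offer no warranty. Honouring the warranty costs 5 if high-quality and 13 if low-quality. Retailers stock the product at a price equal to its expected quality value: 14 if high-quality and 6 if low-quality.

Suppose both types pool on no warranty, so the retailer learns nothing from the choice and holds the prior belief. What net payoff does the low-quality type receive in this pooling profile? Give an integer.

Pooled price = 1/4·14 + 3/4·6 = 8.
low-quality pays no cost for no warranty, so net payoff = 8.

8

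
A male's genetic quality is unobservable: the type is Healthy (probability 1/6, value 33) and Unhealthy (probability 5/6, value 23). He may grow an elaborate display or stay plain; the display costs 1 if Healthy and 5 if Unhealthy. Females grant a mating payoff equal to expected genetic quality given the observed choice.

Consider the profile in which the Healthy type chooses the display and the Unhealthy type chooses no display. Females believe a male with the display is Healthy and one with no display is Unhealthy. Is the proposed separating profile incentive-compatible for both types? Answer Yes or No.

Under these beliefs, the display earns mating payoff 33 and no display earns mating payoff 23.
Healthy: the display nets 33 − 1 = 32; no display nets 23. Healthy prefers the display.
Unhealthy: the display nets 33 − 5 = 28; no display nets 23. Unhealthy would deviate to the display.
Unhealthy has a profitable deviation, so the profile is not an equilibrium.

No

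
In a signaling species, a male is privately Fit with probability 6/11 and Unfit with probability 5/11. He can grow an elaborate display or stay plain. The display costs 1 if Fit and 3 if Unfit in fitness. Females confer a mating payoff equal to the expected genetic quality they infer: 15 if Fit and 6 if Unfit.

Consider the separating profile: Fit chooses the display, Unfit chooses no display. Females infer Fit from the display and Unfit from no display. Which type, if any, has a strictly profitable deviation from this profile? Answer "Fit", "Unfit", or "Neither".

Unfit

The display pays 15; no display pays 6.
Fit: assigned the display, nets 15 − 1 = 14; deviating to no display nets 6.
Unfit: assigned no display, nets 6; deviating to the display nets 15 − 3 = 12.
The Unfit type gains 6 by deviating.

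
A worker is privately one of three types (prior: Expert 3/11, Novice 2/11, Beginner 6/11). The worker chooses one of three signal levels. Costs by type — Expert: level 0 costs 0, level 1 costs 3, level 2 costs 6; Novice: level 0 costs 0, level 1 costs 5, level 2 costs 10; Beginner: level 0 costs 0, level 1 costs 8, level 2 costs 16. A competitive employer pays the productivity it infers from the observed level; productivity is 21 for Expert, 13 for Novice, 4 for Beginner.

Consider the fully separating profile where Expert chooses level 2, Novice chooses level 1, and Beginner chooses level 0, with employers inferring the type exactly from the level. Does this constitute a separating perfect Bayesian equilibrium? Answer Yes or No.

Separating wages: level 2 → 21, level 1 → 13, level 0 → 4.
Expert (assigned level 2): level 0: 4 − 0 = 4; level 1: 13 − 3 = 10; level 2: 21 − 6 = 15. Expert stays.
Novice (assigned level 1): level 0: 4 − 0 = 4; level 1: 13 − 5 = 8; level 2: 21 − 10 = 11. Novice prefers level 2.
Beginner (assigned level 0): level 0: 4 − 0 = 4; level 1: 13 − 8 = 5; level 2: 21 − 16 = 5. Beginner prefers level 1.
At least one type deviates; the separating profile fails.

No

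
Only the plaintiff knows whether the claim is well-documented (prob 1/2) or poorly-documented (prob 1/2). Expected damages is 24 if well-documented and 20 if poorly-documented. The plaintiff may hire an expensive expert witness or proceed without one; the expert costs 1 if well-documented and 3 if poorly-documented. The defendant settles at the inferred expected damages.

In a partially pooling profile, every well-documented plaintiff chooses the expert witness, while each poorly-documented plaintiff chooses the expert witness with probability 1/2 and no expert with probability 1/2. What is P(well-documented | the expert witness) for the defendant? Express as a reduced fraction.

P(the expert witness) = (1/2)·1 + (1/2)·(1/2) = 3/4.
By Bayes' rule, P(well-documented | the expert witness) = (1/2) / (3/4) = 2/3.

2/3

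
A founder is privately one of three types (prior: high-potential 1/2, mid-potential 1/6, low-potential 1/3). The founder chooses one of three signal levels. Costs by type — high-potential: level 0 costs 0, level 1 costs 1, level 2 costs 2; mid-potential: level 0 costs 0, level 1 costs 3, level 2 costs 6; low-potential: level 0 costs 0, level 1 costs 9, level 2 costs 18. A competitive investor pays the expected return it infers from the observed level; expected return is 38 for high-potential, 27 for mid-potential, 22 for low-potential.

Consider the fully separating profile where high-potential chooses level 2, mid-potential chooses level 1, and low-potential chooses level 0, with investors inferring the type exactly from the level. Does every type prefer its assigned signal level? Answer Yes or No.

Separating valuations: level 2 → 38, level 1 → 27, level 0 → 22.
high-potential (assigned level 2): level 0: 22 − 0 = 22; level 1: 27 − 1 = 26; level 2: 38 − 2 = 36. high-potential stays.
mid-potential (assigned level 1): level 0: 22 − 0 = 22; level 1: 27 − 3 = 24; level 2: 38 − 6 = 32. mid-potential prefers level 2.
low-potential (assigned level 0): level 0: 22 − 0 = 22; level 1: 27 − 9 = 18; level 2: 38 − 18 = 20. low-potential stays.
At least one type deviates; the separating profile fails.

No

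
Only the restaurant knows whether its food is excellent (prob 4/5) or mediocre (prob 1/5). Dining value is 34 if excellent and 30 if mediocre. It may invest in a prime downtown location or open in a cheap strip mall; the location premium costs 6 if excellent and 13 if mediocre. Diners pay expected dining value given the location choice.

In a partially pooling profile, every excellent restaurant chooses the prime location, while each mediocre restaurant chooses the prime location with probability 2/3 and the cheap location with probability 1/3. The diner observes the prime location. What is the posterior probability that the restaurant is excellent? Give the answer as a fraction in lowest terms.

6/7

P(the prime location) = (4/5)·1 + (1/5)·(2/3) = 14/15.
By Bayes' rule, P(excellent | the prime location) = (4/5) / (14/15) = 6/7.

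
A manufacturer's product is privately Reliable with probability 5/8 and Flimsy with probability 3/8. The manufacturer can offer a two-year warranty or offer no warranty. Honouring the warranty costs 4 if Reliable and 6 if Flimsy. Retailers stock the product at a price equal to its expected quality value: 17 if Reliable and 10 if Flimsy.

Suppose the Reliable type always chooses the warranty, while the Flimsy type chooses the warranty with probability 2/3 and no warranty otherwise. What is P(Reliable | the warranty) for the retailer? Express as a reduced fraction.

5/7

P(the warranty) = (5/8)·1 + (3/8)·(2/3) = 7/8.
By Bayes' rule, P(Reliable | the warranty) = (5/8) / (7/8) = 5/7.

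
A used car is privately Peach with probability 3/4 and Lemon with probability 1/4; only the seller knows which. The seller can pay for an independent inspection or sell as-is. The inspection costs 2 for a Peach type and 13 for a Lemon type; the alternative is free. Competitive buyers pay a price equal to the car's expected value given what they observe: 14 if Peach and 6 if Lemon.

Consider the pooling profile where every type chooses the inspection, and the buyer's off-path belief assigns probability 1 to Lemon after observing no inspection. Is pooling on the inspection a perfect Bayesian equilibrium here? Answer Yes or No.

On path, the buyer holds the prior and pays 3/4·14 + 1/4·6 = 12. Off path (no inspection), believing Lemon, it pays 6.
Peach: the inspection nets 12 − 2 = 10; no inspection nets 6. Peach stays.
Lemon: the inspection nets 12 − 13 = -1; no inspection nets 6. Lemon would deviate.
A type deviates, so pooling fails.

No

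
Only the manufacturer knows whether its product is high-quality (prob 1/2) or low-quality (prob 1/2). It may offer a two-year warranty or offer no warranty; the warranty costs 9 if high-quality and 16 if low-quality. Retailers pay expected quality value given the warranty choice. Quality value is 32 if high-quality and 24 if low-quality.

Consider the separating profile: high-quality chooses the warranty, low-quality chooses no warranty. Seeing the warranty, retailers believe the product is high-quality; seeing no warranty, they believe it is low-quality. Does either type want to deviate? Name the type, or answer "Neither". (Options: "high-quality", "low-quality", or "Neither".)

high-quality

The warranty pays 32; no warranty pays 24.
high-quality: assigned the warranty, nets 32 − 9 = 23; deviating to no warranty nets 24.
low-quality: assigned no warranty, nets 24; deviating to the warranty nets 32 − 16 = 16.
The high-quality type gains 1 by deviating.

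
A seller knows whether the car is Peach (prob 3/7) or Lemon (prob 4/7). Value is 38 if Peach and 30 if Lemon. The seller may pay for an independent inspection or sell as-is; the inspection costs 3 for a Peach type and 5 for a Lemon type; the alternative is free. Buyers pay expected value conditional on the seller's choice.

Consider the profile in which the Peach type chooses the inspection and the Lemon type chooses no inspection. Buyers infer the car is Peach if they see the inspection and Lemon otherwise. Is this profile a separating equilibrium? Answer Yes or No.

Under these beliefs, the inspection earns price 38 and no inspection earns price 30.
Peach: the inspection nets 38 − 3 = 35; no inspection nets 30. Peach prefers the inspection.
Lemon: the inspection nets 38 − 5 = 33; no inspection nets 30. Lemon would deviate to the inspection.
Lemon has a profitable deviation, so the profile is not an equilibrium.

No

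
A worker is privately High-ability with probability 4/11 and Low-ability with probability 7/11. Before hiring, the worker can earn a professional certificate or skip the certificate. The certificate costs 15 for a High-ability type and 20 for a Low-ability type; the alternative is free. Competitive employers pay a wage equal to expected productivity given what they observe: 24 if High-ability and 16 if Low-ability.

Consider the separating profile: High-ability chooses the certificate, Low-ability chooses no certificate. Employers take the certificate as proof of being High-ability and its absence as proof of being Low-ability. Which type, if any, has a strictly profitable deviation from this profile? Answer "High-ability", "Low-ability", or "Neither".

The certificate pays 24; no certificate pays 16.
High-ability: assigned the certificate, nets 24 − 15 = 9; deviating to no certificate nets 16.
Low-ability: assigned no certificate, nets 16; deviating to the certificate nets 24 − 20 = 4.
The High-ability type gains 7 by deviating.

High-ability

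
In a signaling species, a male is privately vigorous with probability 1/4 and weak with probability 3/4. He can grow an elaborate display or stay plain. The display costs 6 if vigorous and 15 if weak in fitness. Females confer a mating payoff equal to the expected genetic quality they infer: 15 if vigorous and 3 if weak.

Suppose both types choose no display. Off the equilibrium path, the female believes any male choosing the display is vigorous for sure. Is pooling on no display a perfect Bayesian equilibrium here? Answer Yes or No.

On path, the female holds the prior and pays 1/4·15 + 3/4·3 = 6. Off path (the display), believing vigorous, it pays 15.
vigorous: no display nets 6; the display nets 15 − 6 = 9. vigorous would deviate.
weak: no display nets 6; the display nets 15 − 15 = 0. weak stays.
A type deviates, so pooling fails.

No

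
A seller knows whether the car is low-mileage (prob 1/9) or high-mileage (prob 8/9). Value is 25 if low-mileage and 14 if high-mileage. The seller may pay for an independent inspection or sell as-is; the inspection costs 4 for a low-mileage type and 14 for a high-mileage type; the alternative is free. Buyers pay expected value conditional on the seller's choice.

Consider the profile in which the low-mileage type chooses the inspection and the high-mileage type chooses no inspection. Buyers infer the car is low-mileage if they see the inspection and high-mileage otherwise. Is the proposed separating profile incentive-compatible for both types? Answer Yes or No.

Yes

Under these beliefs, the inspection earns price 25 and no inspection earns price 14.
low-mileage: the inspection nets 25 − 4 = 21; no inspection nets 14. low-mileage prefers the inspection.
high-mileage: the inspection nets 25 − 14 = 11; no inspection nets 14. high-mileage prefers no inspection.
Neither type deviates, so the separating profile is an equilibrium.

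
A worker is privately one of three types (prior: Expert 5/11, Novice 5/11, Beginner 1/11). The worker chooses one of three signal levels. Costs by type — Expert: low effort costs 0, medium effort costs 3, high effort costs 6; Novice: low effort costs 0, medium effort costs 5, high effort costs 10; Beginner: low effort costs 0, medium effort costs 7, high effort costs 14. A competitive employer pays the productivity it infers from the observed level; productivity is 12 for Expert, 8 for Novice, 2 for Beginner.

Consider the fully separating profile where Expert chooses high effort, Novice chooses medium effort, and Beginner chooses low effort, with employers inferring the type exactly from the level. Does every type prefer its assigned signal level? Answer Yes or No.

Yes

Separating wages: high effort → 12, medium effort → 8, low effort → 2.
Expert (assigned high effort): low effort: 2 − 0 = 2; medium effort: 8 − 3 = 5; high effort: 12 − 6 = 6. Expert stays.
Novice (assigned medium effort): low effort: 2 − 0 = 2; medium effort: 8 − 5 = 3; high effort: 12 − 10 = 2. Novice stays.
Beginner (assigned low effort): low effort: 2 − 0 = 2; medium effort: 8 − 7 = 1; high effort: 12 − 14 = -2. Beginner stays.
Every type prefers its assigned level; separation holds.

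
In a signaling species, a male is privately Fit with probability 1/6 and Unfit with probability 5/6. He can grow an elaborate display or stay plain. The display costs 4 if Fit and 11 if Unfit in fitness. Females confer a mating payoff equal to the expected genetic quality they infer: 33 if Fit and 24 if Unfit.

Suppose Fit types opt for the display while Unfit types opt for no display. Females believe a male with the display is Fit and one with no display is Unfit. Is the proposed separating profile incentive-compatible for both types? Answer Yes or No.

Under these beliefs, the display earns mating payoff 33 and no display earns mating payoff 24.
Fit: the display nets 33 − 4 = 29; no display nets 24. Fit prefers the display.
Unfit: the display nets 33 − 11 = 22; no display nets 24. Unfit prefers no display.
Neither type deviates, so the separating profile is an equilibrium.

Yes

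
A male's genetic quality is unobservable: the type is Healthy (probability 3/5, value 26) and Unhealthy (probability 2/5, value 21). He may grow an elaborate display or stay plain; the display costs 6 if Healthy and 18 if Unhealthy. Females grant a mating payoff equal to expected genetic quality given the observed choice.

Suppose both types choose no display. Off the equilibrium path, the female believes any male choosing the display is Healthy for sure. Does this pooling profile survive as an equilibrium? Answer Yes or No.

Yes

On path, the female holds the prior and pays 3/5·26 + 2/5·21 = 24. Off path (the display), believing Healthy, it pays 26.
Healthy: no display nets 24; the display nets 26 − 6 = 20. Healthy stays.
Unhealthy: no display nets 24; the display nets 26 − 18 = 8. Unhealthy stays.
No type deviates, so pooling is sustained.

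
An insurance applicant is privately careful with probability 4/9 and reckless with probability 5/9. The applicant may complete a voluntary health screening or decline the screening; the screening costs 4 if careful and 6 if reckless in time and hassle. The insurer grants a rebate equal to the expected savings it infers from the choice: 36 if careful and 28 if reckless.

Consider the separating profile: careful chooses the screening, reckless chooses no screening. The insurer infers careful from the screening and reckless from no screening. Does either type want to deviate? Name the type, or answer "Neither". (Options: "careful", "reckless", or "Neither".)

reckless

The screening pays 36; no screening pays 28.
careful: assigned the screening, nets 36 − 4 = 32; deviating to no screening nets 28.
reckless: assigned no screening, nets 28; deviating to the screening nets 36 − 6 = 30.
The reckless type gains 2 by deviating.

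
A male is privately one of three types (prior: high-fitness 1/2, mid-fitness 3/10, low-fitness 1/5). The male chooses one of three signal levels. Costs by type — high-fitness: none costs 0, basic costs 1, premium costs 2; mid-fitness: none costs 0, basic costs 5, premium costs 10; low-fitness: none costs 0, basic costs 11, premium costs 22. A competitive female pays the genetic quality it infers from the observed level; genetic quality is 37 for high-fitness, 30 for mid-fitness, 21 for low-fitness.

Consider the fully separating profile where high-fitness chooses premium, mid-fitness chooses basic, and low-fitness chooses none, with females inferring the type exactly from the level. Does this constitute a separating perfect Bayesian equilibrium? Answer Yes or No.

No

Separating mating payoffs: premium → 37, basic → 30, none → 21.
high-fitness (assigned premium): none: 21 − 0 = 21; basic: 30 − 1 = 29; premium: 37 − 2 = 35. high-fitness stays.
mid-fitness (assigned basic): none: 21 − 0 = 21; basic: 30 − 5 = 25; premium: 37 − 10 = 27. mid-fitness prefers premium.
low-fitness (assigned none): none: 21 − 0 = 21; basic: 30 − 11 = 19; premium: 37 − 22 = 15. low-fitness stays.
At least one type deviates; the separating profile fails.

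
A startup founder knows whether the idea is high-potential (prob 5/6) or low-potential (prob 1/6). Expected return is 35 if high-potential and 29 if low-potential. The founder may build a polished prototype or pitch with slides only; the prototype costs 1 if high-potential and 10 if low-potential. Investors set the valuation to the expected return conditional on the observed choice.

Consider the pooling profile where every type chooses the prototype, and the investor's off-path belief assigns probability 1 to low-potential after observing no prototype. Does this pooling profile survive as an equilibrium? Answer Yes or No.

No

On path, the investor holds the prior and pays 5/6·35 + 1/6·29 = 34. Off path (no prototype), believing low-potential, it pays 29.
high-potential: the prototype nets 34 − 1 = 33; no prototype nets 29. high-potential stays.
low-potential: the prototype nets 34 − 10 = 24; no prototype nets 29. low-potential would deviate.
A type deviates, so pooling fails.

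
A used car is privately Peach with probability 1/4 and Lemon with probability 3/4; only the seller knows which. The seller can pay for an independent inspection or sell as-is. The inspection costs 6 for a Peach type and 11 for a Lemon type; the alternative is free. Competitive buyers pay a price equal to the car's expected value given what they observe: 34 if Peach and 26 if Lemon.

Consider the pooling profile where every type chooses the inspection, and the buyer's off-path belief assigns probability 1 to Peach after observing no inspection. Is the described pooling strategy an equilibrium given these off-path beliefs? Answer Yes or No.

No

On path, the buyer holds the prior and pays 1/4·34 + 3/4·26 = 28. Off path (no inspection), believing Peach, it pays 34.
Peach: the inspection nets 28 − 6 = 22; no inspection nets 34. Peach would deviate.
Lemon: the inspection nets 28 − 11 = 17; no inspection nets 34. Lemon would deviate.
A type deviates, so pooling fails.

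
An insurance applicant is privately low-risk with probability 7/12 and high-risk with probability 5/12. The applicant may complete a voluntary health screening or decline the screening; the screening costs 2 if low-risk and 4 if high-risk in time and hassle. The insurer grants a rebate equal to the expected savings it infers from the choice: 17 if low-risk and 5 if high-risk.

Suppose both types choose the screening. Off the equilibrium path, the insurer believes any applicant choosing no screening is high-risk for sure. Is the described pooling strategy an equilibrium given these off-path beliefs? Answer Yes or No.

Yes

On path, the insurer holds the prior and pays 7/12·17 + 5/12·5 = 12. Off path (no screening), believing high-risk, it pays 5.
low-risk: the screening nets 12 − 2 = 10; no screening nets 5. low-risk stays.
high-risk: the screening nets 12 − 4 = 8; no screening nets 5. high-risk stays.
No type deviates, so pooling is sustained.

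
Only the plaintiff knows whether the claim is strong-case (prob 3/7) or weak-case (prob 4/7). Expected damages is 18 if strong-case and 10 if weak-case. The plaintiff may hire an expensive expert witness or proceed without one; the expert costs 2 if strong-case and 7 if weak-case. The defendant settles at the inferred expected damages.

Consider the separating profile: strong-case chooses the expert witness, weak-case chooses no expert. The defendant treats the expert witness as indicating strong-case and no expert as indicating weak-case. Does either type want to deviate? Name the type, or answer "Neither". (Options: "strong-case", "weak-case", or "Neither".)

The expert witness pays 18; no expert pays 10.
strong-case: assigned the expert witness, nets 18 − 2 = 16; deviating to no expert nets 10.
weak-case: assigned no expert, nets 10; deviating to the expert witness nets 18 − 7 = 11.
The weak-case type gains 1 by deviating.

weak-case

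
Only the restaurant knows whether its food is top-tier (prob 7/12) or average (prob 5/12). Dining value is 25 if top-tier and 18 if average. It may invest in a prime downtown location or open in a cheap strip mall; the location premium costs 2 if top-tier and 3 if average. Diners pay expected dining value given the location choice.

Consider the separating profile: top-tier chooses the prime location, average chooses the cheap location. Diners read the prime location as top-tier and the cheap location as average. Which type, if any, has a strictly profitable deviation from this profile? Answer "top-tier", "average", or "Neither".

average

The prime location pays 25; the cheap location pays 18.
top-tier: assigned the prime location, nets 25 − 2 = 23; deviating to the cheap location nets 18.
average: assigned the cheap location, nets 18; deviating to the prime location nets 25 − 3 = 22.
The average type gains 4 by deviating.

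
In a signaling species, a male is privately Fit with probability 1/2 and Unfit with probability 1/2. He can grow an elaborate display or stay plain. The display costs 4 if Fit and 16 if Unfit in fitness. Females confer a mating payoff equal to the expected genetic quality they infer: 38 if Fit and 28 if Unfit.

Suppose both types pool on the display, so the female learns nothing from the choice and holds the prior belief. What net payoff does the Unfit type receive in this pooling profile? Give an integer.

Pooled mating payoff = 1/2·38 + 1/2·28 = 33.
Unfit pays cost 16 for the display, so net payoff = 33 − 16 = 17.

17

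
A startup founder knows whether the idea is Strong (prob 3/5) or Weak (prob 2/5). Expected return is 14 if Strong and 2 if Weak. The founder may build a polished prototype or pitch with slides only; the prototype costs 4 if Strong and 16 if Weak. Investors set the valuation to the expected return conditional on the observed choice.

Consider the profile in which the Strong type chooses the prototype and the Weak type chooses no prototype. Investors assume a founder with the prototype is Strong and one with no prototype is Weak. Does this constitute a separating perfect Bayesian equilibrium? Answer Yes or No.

Yes

Under these beliefs, the prototype earns valuation 14 and no prototype earns valuation 2.
Strong: the prototype nets 14 − 4 = 10; no prototype nets 2. Strong prefers the prototype.
Weak: the prototype nets 14 − 16 = -2; no prototype nets 2. Weak prefers no prototype.
Neither type deviates, so the separating profile is an equilibrium.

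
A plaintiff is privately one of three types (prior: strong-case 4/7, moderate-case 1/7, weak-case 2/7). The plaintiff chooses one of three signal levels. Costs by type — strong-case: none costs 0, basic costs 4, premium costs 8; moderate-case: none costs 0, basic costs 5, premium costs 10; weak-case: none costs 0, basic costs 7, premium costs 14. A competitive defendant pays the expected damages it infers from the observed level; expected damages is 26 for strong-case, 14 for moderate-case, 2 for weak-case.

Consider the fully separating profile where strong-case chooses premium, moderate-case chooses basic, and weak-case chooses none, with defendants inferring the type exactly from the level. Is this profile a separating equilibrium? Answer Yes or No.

Separating settlements: premium → 26, basic → 14, none → 2.
strong-case (assigned premium): none: 2 − 0 = 2; basic: 14 − 4 = 10; premium: 26 − 8 = 18. strong-case stays.
moderate-case (assigned basic): none: 2 − 0 = 2; basic: 14 − 5 = 9; premium: 26 − 10 = 16. moderate-case prefers premium.
weak-case (assigned none): none: 2 − 0 = 2; basic: 14 − 7 = 7; premium: 26 − 14 = 12. weak-case prefers premium.
At least one type deviates; the separating profile fails.

No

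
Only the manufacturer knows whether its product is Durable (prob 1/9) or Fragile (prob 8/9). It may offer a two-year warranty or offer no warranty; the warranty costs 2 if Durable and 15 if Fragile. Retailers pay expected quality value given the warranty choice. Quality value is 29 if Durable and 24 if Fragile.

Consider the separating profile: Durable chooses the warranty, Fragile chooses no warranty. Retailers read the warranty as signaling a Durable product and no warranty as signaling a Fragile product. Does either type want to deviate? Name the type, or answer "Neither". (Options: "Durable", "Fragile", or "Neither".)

The warranty pays 29; no warranty pays 24.
Durable: assigned the warranty, nets 29 − 2 = 27; deviating to no warranty nets 24.
Fragile: assigned no warranty, nets 24; deviating to the warranty nets 29 − 15 = 14.
Both types strictly prefer their assigned action; no profitable deviation.

Neither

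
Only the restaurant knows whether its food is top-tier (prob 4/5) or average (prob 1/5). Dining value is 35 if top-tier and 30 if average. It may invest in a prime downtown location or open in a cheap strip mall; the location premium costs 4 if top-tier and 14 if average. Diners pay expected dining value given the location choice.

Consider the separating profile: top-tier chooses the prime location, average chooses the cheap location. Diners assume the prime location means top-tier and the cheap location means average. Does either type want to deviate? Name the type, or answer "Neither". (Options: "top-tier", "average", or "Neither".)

Neither

The prime location pays 35; the cheap location pays 30.
top-tier: assigned the prime location, nets 35 − 4 = 31; deviating to the cheap location nets 30.
average: assigned the cheap location, nets 30; deviating to the prime location nets 35 − 14 = 21.
Both types strictly prefer their assigned action; no profitable deviation.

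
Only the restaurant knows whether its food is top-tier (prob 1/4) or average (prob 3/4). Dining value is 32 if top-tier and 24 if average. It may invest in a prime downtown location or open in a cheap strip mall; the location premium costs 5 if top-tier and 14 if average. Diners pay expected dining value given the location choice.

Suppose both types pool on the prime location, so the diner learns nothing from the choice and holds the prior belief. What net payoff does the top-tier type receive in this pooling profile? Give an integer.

21

Pooled price premium = 1/4·32 + 3/4·24 = 26.
top-tier pays cost 5 for the prime location, so net payoff = 26 − 5 = 21.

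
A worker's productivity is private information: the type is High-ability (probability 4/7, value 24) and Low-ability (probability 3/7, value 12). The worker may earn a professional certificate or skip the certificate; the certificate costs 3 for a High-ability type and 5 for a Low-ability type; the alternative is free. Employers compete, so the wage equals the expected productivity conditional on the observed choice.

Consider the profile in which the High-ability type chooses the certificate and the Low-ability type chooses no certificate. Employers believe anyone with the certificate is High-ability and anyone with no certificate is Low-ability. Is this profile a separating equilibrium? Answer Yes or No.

No

Under these beliefs, the certificate earns wage 24 and no certificate earns wage 12.
High-ability: the certificate nets 24 − 3 = 21; no certificate nets 12. High-ability prefers the certificate.
Low-ability: the certificate nets 24 − 5 = 19; no certificate nets 12. Low-ability would deviate to the certificate.
Low-ability has a profitable deviation, so the profile is not an equilibrium.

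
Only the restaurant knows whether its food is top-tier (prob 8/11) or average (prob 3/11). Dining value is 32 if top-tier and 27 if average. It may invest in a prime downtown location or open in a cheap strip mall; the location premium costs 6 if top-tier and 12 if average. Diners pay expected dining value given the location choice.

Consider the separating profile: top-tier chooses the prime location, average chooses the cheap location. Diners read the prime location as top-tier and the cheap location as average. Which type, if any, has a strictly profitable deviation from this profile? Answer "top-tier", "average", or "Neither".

top-tier

The prime location pays 32; the cheap location pays 27.
top-tier: assigned the prime location, nets 32 − 6 = 26; deviating to the cheap location nets 27.
average: assigned the cheap location, nets 27; deviating to the prime location nets 32 − 12 = 20.
The top-tier type gains 1 by deviating.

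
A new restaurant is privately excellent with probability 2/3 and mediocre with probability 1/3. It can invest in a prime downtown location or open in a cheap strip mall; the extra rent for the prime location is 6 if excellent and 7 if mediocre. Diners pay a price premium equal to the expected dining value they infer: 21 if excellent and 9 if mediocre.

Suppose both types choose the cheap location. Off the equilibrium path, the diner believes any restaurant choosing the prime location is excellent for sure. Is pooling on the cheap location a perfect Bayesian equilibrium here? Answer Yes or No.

On path, the diner holds the prior and pays 2/3·21 + 1/3·9 = 17. Off path (the prime location), believing excellent, it pays 21.
excellent: the cheap location nets 17; the prime location nets 21 − 6 = 15. excellent stays.
mediocre: the cheap location nets 17; the prime location nets 21 − 7 = 14. mediocre stays.
No type deviates, so pooling is sustained.

Yes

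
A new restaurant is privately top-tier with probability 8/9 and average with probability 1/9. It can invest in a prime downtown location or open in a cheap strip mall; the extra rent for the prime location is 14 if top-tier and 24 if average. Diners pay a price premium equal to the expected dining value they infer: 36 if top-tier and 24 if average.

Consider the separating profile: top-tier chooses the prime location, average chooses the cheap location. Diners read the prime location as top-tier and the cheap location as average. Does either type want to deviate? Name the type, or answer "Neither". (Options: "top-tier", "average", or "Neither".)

The prime location pays 36; the cheap location pays 24.
top-tier: assigned the prime location, nets 36 − 14 = 22; deviating to the cheap location nets 24.
average: assigned the cheap location, nets 24; deviating to the prime location nets 36 − 24 = 12.
The top-tier type gains 2 by deviating.

top-tier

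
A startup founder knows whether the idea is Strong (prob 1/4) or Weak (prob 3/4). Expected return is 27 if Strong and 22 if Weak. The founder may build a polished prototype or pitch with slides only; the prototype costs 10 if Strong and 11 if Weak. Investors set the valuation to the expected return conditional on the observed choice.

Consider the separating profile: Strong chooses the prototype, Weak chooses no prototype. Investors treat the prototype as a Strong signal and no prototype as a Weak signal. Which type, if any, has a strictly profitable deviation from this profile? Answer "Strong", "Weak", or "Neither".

The prototype pays 27; no prototype pays 22.
Strong: assigned the prototype, nets 27 − 10 = 17; deviating to no prototype nets 22.
Weak: assigned no prototype, nets 22; deviating to the prototype nets 27 − 11 = 16.
The Strong type gains 5 by deviating.

Strong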